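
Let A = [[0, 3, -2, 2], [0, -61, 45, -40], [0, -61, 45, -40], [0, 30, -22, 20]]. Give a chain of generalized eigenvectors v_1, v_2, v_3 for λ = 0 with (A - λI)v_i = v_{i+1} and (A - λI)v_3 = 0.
v_1 = [[0, 0, 1, 1]]^T, v_2 = [[0, 5, 5, -2]]^T, v_3 = [[1, 0, 0, 0]]^T

We seek v_1 ∈ ker(A^3) \ ker(A^2), then set v_{i+1} = A v_i.

One such chain is v_1 = [[0, 0, 1, 1]]^T, v_2 = [[0, 5, 5, -2]]^T, v_3 = [[1, 0, 0, 0]]^T. Check: A v_3 = [[0, 0, 0, 0]]^T = 0.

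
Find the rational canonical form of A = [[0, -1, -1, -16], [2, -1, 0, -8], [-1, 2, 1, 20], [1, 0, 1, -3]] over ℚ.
The invariant factors of A (the non-unit diagonal entries of the Smith normal form of xI - A over ℚ[x]) are (x + 3)(x^3 - 4x + 5), each dividing the next. The characteristic polynomial is their product, (x + 3)(x^3 - 4x + 5).

The rational canonical form is the block-diagonal matrix of companion matrices C(f_i):
R = [[0, 0, 0, -15], [1, 0, 0, 7], [0, 1, 0, 4], [0, 0, 1, -3]].

Note the characteristic polynomial does not split into linear factors over ℚ, so A has no Jordan form over ℚ; the rational canonical form exists over any field.

R = [[0, 0, 0, -15], [1, 0, 0, 7], [0, 1, 0, 4], [0, 0, 1, -3]]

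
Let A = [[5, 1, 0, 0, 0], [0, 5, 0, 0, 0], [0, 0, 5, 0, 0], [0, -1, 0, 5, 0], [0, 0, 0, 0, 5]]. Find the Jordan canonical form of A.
J = [[5, 1, 0, 0, 0], [0, 5, 0, 0, 0], [0, 0, 5, 0, 0], [0, 0, 0, 5, 0], [0, 0, 0, 0, 5]]

The characteristic polynomial is det(xI - A) = (x - 5)^5, so the eigenvalues are 5 (algebraic multiplicity 5).

For λ = 5: rank(A - 5I) = 1, rank((A - 5I)^2) = 0. The eigenspace has dimension 5 - 1 = 4, so there are 4 Jordan blocks; the rank sequence gives block sizes [2, 1, 1, 1].

Assembling the blocks gives the Jordan form J above.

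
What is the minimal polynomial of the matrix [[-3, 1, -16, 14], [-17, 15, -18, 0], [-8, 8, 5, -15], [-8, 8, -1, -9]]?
The characteristic polynomial factors as (x - 6)^2(x + 2)^2. The minimal polynomial is ∏(x - λ)^{k_λ} where k_λ is the size of the largest Jordan block at λ.

For λ = -2: rank(A + 2I) = 3, and the largest Jordan block has size 2 (the smallest k with rank((A + 2I)^k) = rank((A + 2I)^(k+1))).
For λ = 6: rank(A - 6I) = 3, and the largest Jordan block has size 2 (the smallest k with rank((A - 6I)^k) = rank((A - 6I)^(k+1))).

So m_A(x) = (x - 6)^2(x + 2)^2.

m_A(x) = (x - 6)^2(x + 2)^2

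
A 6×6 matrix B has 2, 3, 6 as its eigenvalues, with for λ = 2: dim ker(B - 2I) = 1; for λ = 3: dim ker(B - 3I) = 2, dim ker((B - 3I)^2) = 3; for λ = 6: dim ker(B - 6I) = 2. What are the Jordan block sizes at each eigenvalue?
Jordan blocks: (2, 1), (3, 2), (3, 1), (6, 1), (6, 1)

λ = 2: successive nullity increments [1] count blocks of size ≥ k; block sizes are [1].
λ = 3: successive nullity increments [2, 1] count blocks of size ≥ k; block sizes are [2, 1].
λ = 6: successive nullity increments [2] count blocks of size ≥ k; block sizes are [1, 1].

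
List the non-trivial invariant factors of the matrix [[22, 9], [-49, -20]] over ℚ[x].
(x - 1)^2

The Jordan structure of A has elementary divisors (x - 1)^2. Arranging the block sizes at each eigenvalue in decreasing order and taking row products gives the invariant factors.

Invariant factors (smallest first, each dividing the next): (x - 1)^2.

Check: the last factor (x - 1)^2 is the minimal polynomial, and the product (x - 1)^2 is the characteristic polynomial.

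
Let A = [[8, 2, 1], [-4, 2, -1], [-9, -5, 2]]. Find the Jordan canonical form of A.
J = [[4, 1, 0], [0, 4, 1], [0, 0, 4]]

The characteristic polynomial is det(xI - A) = (x - 4)^3, so the eigenvalues are 4 (algebraic multiplicity 3).

For λ = 4: rank(A - 4I) = 2, rank((A - 4I)^2) = 1, rank((A - 4I)^3) = 0. The eigenspace has dimension 3 - 2 = 1, so there is 1 Jordan block; the rank sequence gives block sizes [3].

Assembling the blocks gives the Jordan form J above.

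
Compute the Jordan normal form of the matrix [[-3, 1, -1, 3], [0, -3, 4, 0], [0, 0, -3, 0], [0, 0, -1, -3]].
The characteristic polynomial is det(xI - A) = (x + 3)^4, so the eigenvalues are -3 (algebraic multiplicity 4).

For λ = -3: rank(A + 3I) = 2, rank((A + 3I)^2) = 1, rank((A + 3I)^3) = 0. The eigenspace has dimension 4 - 2 = 2, so there are 2 Jordan blocks; the rank sequence gives block sizes [3, 1].

Assembling the blocks gives the Jordan form J above.

J = [[-3, 1, 0, 0], [0, -3, 1, 0], [0, 0, -3, 0], [0, 0, 0, -3]]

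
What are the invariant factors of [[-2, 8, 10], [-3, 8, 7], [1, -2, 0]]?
(x - 2)^3

The Jordan structure of A has elementary divisors (x - 2)^3. Arranging the block sizes at each eigenvalue in decreasing order and taking row products gives the invariant factors.

Invariant factors (smallest first, each dividing the next): (x - 2)^3.

Check: the last factor (x - 2)^3 is the minimal polynomial, and the product (x - 2)^3 is the characteristic polynomial.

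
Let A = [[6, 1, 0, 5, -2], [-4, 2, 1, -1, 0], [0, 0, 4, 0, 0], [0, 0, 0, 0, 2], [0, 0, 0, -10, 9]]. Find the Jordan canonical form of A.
The characteristic polynomial is det(xI - A) = (x - 5)(x - 4)^4, so the eigenvalues are 4 (algebraic multiplicity 4), 5 (algebraic multiplicity 1).

For λ = 4: rank(A - 4I) = 3, rank((A - 4I)^2) = 2, rank((A - 4I)^3) = 1. The eigenspace has dimension 5 - 3 = 2, so there are 2 Jordan blocks; the rank sequence gives block sizes [3, 1].

For λ = 5: algebraic multiplicity 1 gives one 1×1 block.

Assembling the blocks gives the Jordan form J above.

J = [[4, 1, 0, 0, 0], [0, 4, 1, 0, 0], [0, 0, 4, 0, 0], [0, 0, 0, 4, 0], [0, 0, 0, 0, 5]]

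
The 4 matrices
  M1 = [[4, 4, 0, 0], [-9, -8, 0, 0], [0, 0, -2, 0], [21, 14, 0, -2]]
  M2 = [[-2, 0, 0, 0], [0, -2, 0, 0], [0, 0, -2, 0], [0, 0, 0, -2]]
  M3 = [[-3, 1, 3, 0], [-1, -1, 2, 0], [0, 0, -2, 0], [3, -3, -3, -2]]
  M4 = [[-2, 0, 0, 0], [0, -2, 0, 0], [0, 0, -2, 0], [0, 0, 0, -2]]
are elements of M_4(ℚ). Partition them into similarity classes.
Characteristic polynomials: χ_{M1} = (x + 2)^4, χ_{M2} = (x + 2)^4, χ_{M3} = (x + 2)^4, χ_{M4} = (x + 2)^4.

{M1}: invariant factors x + 2, x + 2, (x + 2)^2.

{M2, M4}: invariant factors x + 2, x + 2, x + 2, x + 2.

{M3}: invariant factors x + 2, (x + 2)^3.

Matrices are similar if and only if their invariant-factor lists agree; the partition into similarity classes is {M1}, {M2, M4}, {M3}.

3 classes: {M1}, {M2, M4}, {M3}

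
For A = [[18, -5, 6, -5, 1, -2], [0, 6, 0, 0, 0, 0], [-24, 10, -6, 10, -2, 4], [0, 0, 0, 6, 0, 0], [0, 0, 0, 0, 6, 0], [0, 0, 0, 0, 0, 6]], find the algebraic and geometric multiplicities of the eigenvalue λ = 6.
algebraic multiplicity 6, geometric multiplicity 5

The characteristic polynomial is (x - 6)^6, so the factor x - 6 appears with exponent 6: the algebraic multiplicity is 6.

rank(A - 6I) = 1, so the eigenspace has dimension 6 - 1 = 5: the geometric multiplicity is 5.

Since 5 < 6, A is not diagonalizable.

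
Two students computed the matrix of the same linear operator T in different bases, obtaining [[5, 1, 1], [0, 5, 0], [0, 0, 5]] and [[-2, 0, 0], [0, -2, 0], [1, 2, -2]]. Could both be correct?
No.

trace(A) = 15 but trace(B) = -6. The trace is a similarity invariant, so A and B are not similar.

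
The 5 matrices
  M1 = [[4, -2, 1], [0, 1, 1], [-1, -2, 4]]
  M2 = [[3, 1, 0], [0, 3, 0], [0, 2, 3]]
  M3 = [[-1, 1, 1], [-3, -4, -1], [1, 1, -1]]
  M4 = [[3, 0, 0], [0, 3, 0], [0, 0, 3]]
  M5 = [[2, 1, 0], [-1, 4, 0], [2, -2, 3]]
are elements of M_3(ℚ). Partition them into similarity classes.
4 classes: {M1}, {M2, M5}, {M3}, {M4}

Characteristic polynomials: χ_{M1} = (x - 3)^3, χ_{M2} = (x - 3)^3, χ_{M3} = (x + 2)^3, χ_{M4} = (x - 3)^3, χ_{M5} = (x - 3)^3.

{M1}: invariant factors (x - 3)^3.

{M2, M5}: invariant factors x - 3, (x - 3)^2.

{M3}: invariant factors (x + 2)^3.

{M4}: invariant factors x - 3, x - 3, x - 3.

Matrices are similar if and only if their invariant-factor lists agree; the partition into similarity classes is {M1}, {M2, M5}, {M3}, {M4}.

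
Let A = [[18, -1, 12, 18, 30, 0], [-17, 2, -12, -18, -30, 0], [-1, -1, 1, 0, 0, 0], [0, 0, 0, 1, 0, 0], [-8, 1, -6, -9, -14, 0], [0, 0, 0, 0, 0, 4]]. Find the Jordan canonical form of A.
The characteristic polynomial is det(xI - A) = (x - 4)^2(x - 1)^4, so the eigenvalues are 1 (algebraic multiplicity 4), 4 (algebraic multiplicity 2).

For λ = 1: rank(A - I) = 3, rank((A - I)^2) = 2. The eigenspace has dimension 6 - 3 = 3, so there are 3 Jordan blocks; the rank sequence gives block sizes [2, 1, 1].

For λ = 4: rank(A - 4I) = 4. The eigenspace has dimension 6 - 4 = 2, so there are 2 Jordan blocks; the rank sequence gives block sizes [1, 1].

Assembling the blocks gives the Jordan form J above.

J = [[1, 1, 0, 0, 0, 0], [0, 1, 0, 0, 0, 0], [0, 0, 1, 0, 0, 0], [0, 0, 0, 1, 0, 0], [0, 0, 0, 0, 4, 0], [0, 0, 0, 0, 0, 4]]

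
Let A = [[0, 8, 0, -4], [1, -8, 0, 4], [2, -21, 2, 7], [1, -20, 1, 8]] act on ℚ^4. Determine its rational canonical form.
The invariant factors of A (the non-unit diagonal entries of the Smith normal form of xI - A over ℚ[x]) are (x^2 - x + 2)^2, each dividing the next. The characteristic polynomial is their product, (x^2 - x + 2)^2.

The rational canonical form is the block-diagonal matrix of companion matrices C(f_i):
R = [[0, 0, 0, -4], [1, 0, 0, 4], [0, 1, 0, -5], [0, 0, 1, 2]].

Note the characteristic polynomial does not split into linear factors over ℚ, so A has no Jordan form over ℚ; the rational canonical form exists over any field.

R = [[0, 0, 0, -4], [1, 0, 0, 4], [0, 1, 0, -5], [0, 0, 1, 2]]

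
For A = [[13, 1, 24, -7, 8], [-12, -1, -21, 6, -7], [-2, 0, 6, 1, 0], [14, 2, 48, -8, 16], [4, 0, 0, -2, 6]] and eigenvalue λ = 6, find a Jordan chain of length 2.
We seek v_1 ∈ ker((A - 6I)^2) \ ker(A - 6I), then set v_{i+1} = (A - 6I) v_i.

One such chain is v_1 = [[0, 0, 0, 1, 1]]^T, v_2 = [[1, -1, 1, 2, -2]]^T. Check: (A - 6I) v_2 = [[0, 0, 0, 0, 0]]^T = 0.

v_1 = [[0, 0, 0, 1, 1]]^T, v_2 = [[1, -1, 1, 2, -2]]^T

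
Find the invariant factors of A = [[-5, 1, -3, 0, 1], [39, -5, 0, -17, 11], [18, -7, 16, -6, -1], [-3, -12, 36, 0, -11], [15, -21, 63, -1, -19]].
The Jordan structure of A has elementary divisors (x + 5)^2, (x + 5), (x - 1)^2. Arranging the block sizes at each eigenvalue in decreasing order and taking row products gives the invariant factors.

Invariant factors (smallest first, each dividing the next): x + 5, (x - 1)^2(x + 5)^2.

Check: the last factor (x - 1)^2(x + 5)^2 is the minimal polynomial, and the product (x - 1)^2(x + 5)^3 is the characteristic polynomial.

x + 5, (x - 1)^2(x + 5)^2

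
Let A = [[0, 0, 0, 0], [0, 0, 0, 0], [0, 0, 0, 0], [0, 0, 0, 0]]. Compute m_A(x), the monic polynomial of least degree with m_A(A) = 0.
The characteristic polynomial factors as x^4. The minimal polynomial is ∏(x - λ)^{k_λ} where k_λ is the size of the largest Jordan block at λ.

For λ = 0: rank(A) = 0, and the largest Jordan block has size 1 (the smallest k with rank(A^k) = rank(A^(k+1))).

So m_A(x) = x.

m_A(x) = x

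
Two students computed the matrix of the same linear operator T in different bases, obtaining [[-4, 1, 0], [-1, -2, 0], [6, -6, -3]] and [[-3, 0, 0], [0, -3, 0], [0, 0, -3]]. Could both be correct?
Both have characteristic polynomial (x + 3)^3, but the minimal polynomial of A is (x + 3)^2 while the minimal polynomial of B is x + 3. The minimal polynomial is a similarity invariant, so A and B are not similar.

No.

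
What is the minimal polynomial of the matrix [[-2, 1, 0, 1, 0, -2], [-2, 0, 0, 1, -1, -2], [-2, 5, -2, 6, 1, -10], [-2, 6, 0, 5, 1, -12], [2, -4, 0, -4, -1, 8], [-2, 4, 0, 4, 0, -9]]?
m_A(x) = (x + 1)^2(x + 2)^2

The characteristic polynomial factors as (x + 1)^3(x + 2)^3. The minimal polynomial is ∏(x - λ)^{k_λ} where k_λ is the size of the largest Jordan block at λ.

For λ = -2: rank(A + 2I) = 4, and the largest Jordan block has size 2 (the smallest k with rank((A + 2I)^k) = rank((A + 2I)^(k+1))).
For λ = -1: rank(A + I) = 4, and the largest Jordan block has size 2 (the smallest k with rank((A + I)^k) = rank((A + I)^(k+1))).

So m_A(x) = (x + 1)^2(x + 2)^2.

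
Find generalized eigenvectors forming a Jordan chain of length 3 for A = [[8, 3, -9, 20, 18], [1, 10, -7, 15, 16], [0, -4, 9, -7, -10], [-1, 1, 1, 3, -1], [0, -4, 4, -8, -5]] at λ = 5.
v_1 = [[9, 10, -4, 1, -6]]^T, v_2 = [[5, 6, -3, 1, -4]]^T, v_3 = [[8, 7, -3, 0, -4]]^T

We seek v_1 ∈ ker((A - 5I)^3) \ ker((A - 5I)^2), then set v_{i+1} = (A - 5I) v_i.

One such chain is v_1 = [[9, 10, -4, 1, -6]]^T, v_2 = [[5, 6, -3, 1, -4]]^T, v_3 = [[8, 7, -3, 0, -4]]^T. Check: (A - 5I) v_3 = [[0, 0, 0, 0, 0]]^T = 0.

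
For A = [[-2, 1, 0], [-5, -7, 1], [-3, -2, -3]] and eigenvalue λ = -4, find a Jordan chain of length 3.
We seek v_1 ∈ ker((A + 4I)^3) \ ker((A + 4I)^2), then set v_{i+1} = (A + 4I) v_i.

One such chain is v_1 = [[0, 0, 1]]^T, v_2 = [[0, 1, 1]]^T, v_3 = [[1, -2, -1]]^T. Check: (A + 4I) v_3 = [[0, 0, 0]]^T = 0.

v_1 = [[0, 0, 1]]^T, v_2 = [[0, 1, 1]]^T, v_3 = [[1, -2, -1]]^T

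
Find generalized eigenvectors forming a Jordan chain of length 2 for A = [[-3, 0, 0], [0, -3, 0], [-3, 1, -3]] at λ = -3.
We seek v_1 ∈ ker((A + 3I)^2) \ ker(A + 3I), then set v_{i+1} = (A + 3I) v_i.

One such chain is v_1 = [[0, 1, -1]]^T, v_2 = [[0, 0, 1]]^T. Check: (A + 3I) v_2 = [[0, 0, 0]]^T = 0.

v_1 = [[0, 1, -1]]^T, v_2 = [[0, 0, 1]]^T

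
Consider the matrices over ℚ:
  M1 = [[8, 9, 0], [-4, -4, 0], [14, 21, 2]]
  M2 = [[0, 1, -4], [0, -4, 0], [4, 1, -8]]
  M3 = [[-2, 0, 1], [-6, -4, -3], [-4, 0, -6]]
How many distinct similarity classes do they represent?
Characteristic polynomials: χ_{M1} = (x - 2)^3, χ_{M2} = (x + 4)^3, χ_{M3} = (x + 4)^3.

{M1}: invariant factors x - 2, (x - 2)^2.

{M2, M3}: invariant factors x + 4, (x + 4)^2.

Matrices are similar if and only if their invariant-factor lists agree; the partition into similarity classes is {M1}, {M2, M3}.

2 classes: {M1}, {M2, M3}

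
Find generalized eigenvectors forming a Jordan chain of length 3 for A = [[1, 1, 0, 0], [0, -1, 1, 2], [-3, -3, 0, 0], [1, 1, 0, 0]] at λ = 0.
We seek v_1 ∈ ker(A^3) \ ker(A^2), then set v_{i+1} = A v_i.

One such chain is v_1 = [[0, 0, 1, 0]]^T, v_2 = [[0, 1, 0, 0]]^T, v_3 = [[1, -1, -3, 1]]^T. Check: A v_3 = [[0, 0, 0, 0]]^T = 0.

v_1 = [[0, 0, 1, 0]]^T, v_2 = [[0, 1, 0, 0]]^T, v_3 = [[1, -1, -3, 1]]^T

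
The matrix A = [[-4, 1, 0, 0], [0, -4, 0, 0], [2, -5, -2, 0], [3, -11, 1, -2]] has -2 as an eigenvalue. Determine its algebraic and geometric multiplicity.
algebraic multiplicity 2, geometric multiplicity 1

The characteristic polynomial is (x + 2)^2(x + 4)^2, so the factor x + 2 appears with exponent 2: the algebraic multiplicity is 2.

rank(A + 2I) = 3, so the eigenspace has dimension 4 - 3 = 1: the geometric multiplicity is 1.

Since 1 < 2, A is not diagonalizable.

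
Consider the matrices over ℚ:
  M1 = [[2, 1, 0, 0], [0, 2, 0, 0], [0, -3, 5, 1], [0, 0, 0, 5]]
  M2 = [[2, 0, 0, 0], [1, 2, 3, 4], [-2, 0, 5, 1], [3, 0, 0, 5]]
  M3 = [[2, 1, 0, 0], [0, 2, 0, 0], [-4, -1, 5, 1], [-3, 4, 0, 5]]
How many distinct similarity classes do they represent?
Characteristic polynomials: χ_{M1} = (x - 5)^2(x - 2)^2, χ_{M2} = (x - 5)^2(x - 2)^2, χ_{M3} = (x - 5)^2(x - 2)^2.

{M1, M3}: invariant factors (x - 5)^2(x - 2)^2.

{M2}: invariant factors x - 2, (x - 5)^2(x - 2).

Matrices are similar if and only if their invariant-factor lists agree; the partition into similarity classes is {M1, M3}, {M2}.

2 classes: {M1, M3}, {M2}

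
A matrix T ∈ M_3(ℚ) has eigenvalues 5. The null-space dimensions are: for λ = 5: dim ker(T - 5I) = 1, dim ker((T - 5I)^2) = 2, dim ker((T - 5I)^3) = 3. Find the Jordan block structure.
λ = 5: successive nullity increments [1, 1, 1] count blocks of size ≥ k; block sizes are [3].

Jordan blocks: (5, 3)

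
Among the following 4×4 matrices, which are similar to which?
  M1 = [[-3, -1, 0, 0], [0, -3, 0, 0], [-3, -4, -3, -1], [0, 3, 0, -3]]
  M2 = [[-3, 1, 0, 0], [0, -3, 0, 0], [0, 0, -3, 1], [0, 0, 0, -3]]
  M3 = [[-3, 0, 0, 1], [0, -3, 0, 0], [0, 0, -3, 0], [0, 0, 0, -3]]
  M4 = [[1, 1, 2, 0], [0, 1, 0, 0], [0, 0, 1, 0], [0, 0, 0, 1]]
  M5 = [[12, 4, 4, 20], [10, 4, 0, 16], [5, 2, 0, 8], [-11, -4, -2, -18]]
4 classes: {M1, M2}, {M3}, {M4}, {M5}

Characteristic polynomials: χ_{M1} = (x + 3)^4, χ_{M2} = (x + 3)^4, χ_{M3} = (x + 3)^4, χ_{M4} = (x - 1)^4, χ_{M5} = x^3(x + 2).

{M1, M2}: invariant factors (x + 3)^2, (x + 3)^2.

{M3}: invariant factors x + 3, x + 3, (x + 3)^2.

{M4}: invariant factors x - 1, x - 1, (x - 1)^2.

{M5}: invariant factors x, x^2(x + 2).

Matrices are similar if and only if their invariant-factor lists agree; the partition into similarity classes is {M1, M2}, {M3}, {M4}, {M5}.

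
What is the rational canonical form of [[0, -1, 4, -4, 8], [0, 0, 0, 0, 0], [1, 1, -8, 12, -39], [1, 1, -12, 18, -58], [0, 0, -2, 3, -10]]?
The invariant factors of A (the non-unit diagonal entries of the Smith normal form of xI - A over ℚ[x]) are x(x^2 - 2)^2, each dividing the next. The characteristic polynomial is their product, x(x^2 - 2)^2.

The rational canonical form is the block-diagonal matrix of companion matrices C(f_i):
R = [[0, 0, 0, 0, 0], [1, 0, 0, 0, -4], [0, 1, 0, 0, 0], [0, 0, 1, 0, 4], [0, 0, 0, 1, 0]].

Note the characteristic polynomial does not split into linear factors over ℚ, so A has no Jordan form over ℚ; the rational canonical form exists over any field.

R = [[0, 0, 0, 0, 0], [1, 0, 0, 0, -4], [0, 1, 0, 0, 0], [0, 0, 1, 0, 4], [0, 0, 0, 1, 0]]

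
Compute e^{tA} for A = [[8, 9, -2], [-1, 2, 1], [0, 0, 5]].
A has Jordan form J = [[5, 1, 0], [0, 5, 1], [0, 0, 5]] with A = PJP^{-1}, so e^{tA} = P e^{tJ} P^{-1}.

For a Jordan block J_k(λ), e^{tJ_k(λ)} = e^{λt} · (I + tN + t^2 N^2/2! + ... + t^{k-1} N^{k-1}/(k-1)!) where N is the nilpotent superdiagonal part.

Assembling the blocks and conjugating back gives the entries of e^{tA} as shown above.

e^{tA} = [[(3*t + 1)*e^{5*t}, 9*t*e^{5*t}, t*(3*t - 4)*e^{5*t}/2], [-t*e^{5*t}, (1 - 3*t)*e^{5*t}, t*(2 - t)*e^{5*t}/2], [0, 0, e^{5*t}]]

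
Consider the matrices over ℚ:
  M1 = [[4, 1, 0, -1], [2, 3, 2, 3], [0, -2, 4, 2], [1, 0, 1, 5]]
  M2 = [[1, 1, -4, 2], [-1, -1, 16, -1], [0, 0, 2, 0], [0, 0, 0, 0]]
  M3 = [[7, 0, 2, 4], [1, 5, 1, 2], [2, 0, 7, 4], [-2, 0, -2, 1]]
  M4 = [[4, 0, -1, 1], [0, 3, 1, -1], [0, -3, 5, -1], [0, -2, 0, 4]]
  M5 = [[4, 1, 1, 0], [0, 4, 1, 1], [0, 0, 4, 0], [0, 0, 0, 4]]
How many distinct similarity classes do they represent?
3 classes: {M1, M4, M5}, {M2}, {M3}

Characteristic polynomials: χ_{M1} = (x - 4)^4, χ_{M2} = x^3(x - 2), χ_{M3} = (x - 5)^4, χ_{M4} = (x - 4)^4, χ_{M5} = (x - 4)^4.

{M1, M4, M5}: invariant factors x - 4, (x - 4)^3.

{M2}: invariant factors x^3(x - 2).

{M3}: invariant factors x - 5, x - 5, (x - 5)^2.

Matrices are similar if and only if their invariant-factor lists agree; the partition into similarity classes is {M1, M4, M5}, {M2}, {M3}.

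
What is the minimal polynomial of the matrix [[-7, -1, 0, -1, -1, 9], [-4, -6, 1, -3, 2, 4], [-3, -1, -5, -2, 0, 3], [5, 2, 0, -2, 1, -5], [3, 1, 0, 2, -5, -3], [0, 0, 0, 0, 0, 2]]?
m_A(x) = (x - 2)(x + 5)^3

The characteristic polynomial factors as (x - 2)(x + 5)^5. The minimal polynomial is ∏(x - λ)^{k_λ} where k_λ is the size of the largest Jordan block at λ.

For λ = -5: rank(A + 5I) = 4, and the largest Jordan block has size 3 (the smallest k with rank((A + 5I)^k) = rank((A + 5I)^(k+1))).
For λ = 2: rank(A - 2I) = 5, and the largest Jordan block has size 1 (the smallest k with rank((A - 2I)^k) = rank((A - 2I)^(k+1))).

So m_A(x) = (x - 2)(x + 5)^3.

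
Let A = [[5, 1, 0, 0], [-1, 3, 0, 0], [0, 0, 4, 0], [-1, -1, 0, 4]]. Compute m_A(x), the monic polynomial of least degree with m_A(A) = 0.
The characteristic polynomial factors as (x - 4)^4. The minimal polynomial is ∏(x - λ)^{k_λ} where k_λ is the size of the largest Jordan block at λ.

For λ = 4: rank(A - 4I) = 1, and the largest Jordan block has size 2 (the smallest k with rank((A - 4I)^k) = rank((A - 4I)^(k+1))).

So m_A(x) = (x - 4)^2.

m_A(x) = (x - 4)^2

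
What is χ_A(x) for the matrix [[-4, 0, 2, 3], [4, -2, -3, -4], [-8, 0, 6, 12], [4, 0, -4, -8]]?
χ_A(x) = (x + 2)^4

xI - A = [[x + 4, 0, -2, -3], [-4, x + 2, 3, 4], [8, 0, x - 6, -12], [-4, 0, 4, x + 8]].

Expanding det(xI - A) along the first row:
det(xI - A) = + (x + 4)·det([[x + 2, 3, 4], [0, x - 6, -12], [0, 4, x + 8]]) - (0)·det([[-4, 3, 4], [8, x - 6, -12], [-4, 4, x + 8]]) + (-2)·det([[-4, x + 2, 4], [8, 0, -12], [-4, 0, x + 8]]) - (-3)·det([[-4, x + 2, 3], [8, 0, x - 6], [-4, 0, 4]]).

Evaluating gives χ_A(x) = x^4 + 8x^3 + 24x^2 + 32x + 16 = (x + 2)^4.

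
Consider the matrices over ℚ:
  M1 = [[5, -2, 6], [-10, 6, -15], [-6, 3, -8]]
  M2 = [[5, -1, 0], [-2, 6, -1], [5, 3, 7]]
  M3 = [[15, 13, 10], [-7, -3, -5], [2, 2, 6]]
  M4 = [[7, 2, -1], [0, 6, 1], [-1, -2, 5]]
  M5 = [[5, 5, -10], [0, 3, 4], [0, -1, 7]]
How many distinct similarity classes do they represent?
Characteristic polynomials: χ_{M1} = (x - 1)^3, χ_{M2} = (x - 6)^3, χ_{M3} = (x - 6)^3, χ_{M4} = (x - 6)^3, χ_{M5} = (x - 5)^3.

{M1}: invariant factors x - 1, (x - 1)^2.

{M2, M3, M4}: invariant factors (x - 6)^3.

{M5}: invariant factors x - 5, (x - 5)^2.

Matrices are similar if and only if their invariant-factor lists agree; the partition into similarity classes is {M1}, {M2, M3, M4}, {M5}.

3 classes: {M1}, {M2, M3, M4}, {M5}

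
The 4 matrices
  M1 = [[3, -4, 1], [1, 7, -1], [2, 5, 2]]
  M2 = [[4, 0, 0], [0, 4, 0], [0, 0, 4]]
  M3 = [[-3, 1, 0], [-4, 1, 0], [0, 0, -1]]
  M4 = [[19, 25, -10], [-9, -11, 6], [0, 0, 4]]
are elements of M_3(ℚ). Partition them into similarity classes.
4 classes: {M1}, {M2}, {M3}, {M4}

Characteristic polynomials: χ_{M1} = (x - 4)^3, χ_{M2} = (x - 4)^3, χ_{M3} = (x + 1)^3, χ_{M4} = (x - 4)^3.

{M1}: invariant factors (x - 4)^3.

{M2}: invariant factors x - 4, x - 4, x - 4.

{M3}: invariant factors x + 1, (x + 1)^2.

{M4}: invariant factors x - 4, (x - 4)^2.

Matrices are similar if and only if their invariant-factor lists agree; the partition into similarity classes is {M1}, {M2}, {M3}, {M4}.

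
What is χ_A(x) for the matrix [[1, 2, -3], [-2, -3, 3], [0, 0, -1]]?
xI - A = [[x - 1, -2, 3], [2, x + 3, -3], [0, 0, x + 1]].

Expanding det(xI - A) along the first row:
det(xI - A) = + (x - 1)·det([[x + 3, -3], [0, x + 1]]) - (-2)·det([[2, -3], [0, x + 1]]) + (3)·det([[2, x + 3], [0, 0]]).

Evaluating gives χ_A(x) = x^3 + 3x^2 + 3x + 1 = (x + 1)^3.

χ_A(x) = (x + 1)^3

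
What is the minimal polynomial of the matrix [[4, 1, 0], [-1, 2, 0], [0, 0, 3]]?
m_A(x) = (x - 3)^2

The characteristic polynomial factors as (x - 3)^3. The minimal polynomial is ∏(x - λ)^{k_λ} where k_λ is the size of the largest Jordan block at λ.

For λ = 3: rank(A - 3I) = 1, and the largest Jordan block has size 2 (the smallest k with rank((A - 3I)^k) = rank((A - 3I)^(k+1))).

So m_A(x) = (x - 3)^2.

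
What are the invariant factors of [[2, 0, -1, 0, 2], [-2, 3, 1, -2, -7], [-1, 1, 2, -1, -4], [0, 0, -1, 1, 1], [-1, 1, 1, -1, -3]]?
(x - 1)^2, (x - 1)^3

The Jordan structure of A has elementary divisors (x - 1)^3, (x - 1)^2. Arranging the block sizes at each eigenvalue in decreasing order and taking row products gives the invariant factors.

Invariant factors (smallest first, each dividing the next): (x - 1)^2, (x - 1)^3.

Check: the last factor (x - 1)^3 is the minimal polynomial, and the product (x - 1)^5 is the characteristic polynomial.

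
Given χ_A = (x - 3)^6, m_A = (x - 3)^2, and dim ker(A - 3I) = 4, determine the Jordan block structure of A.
Jordan blocks: (3, 2), (3, 2), (3, 1), (3, 1)

λ = 3: algebraic multiplicity 6 (exponent in χ_A), largest block size 2 (exponent in m_A), 4 blocks (geometric multiplicity). These force block sizes [2, 2, 1, 1].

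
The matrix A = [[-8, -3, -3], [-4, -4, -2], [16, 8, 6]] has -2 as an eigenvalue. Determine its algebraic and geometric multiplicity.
The characteristic polynomial is (x + 2)^3, so the factor x + 2 appears with exponent 3: the algebraic multiplicity is 3.

rank(A + 2I) = 1, so the eigenspace has dimension 3 - 1 = 2: the geometric multiplicity is 2.

Since 2 < 3, A is not diagonalizable.

algebraic multiplicity 3, geometric multiplicity 2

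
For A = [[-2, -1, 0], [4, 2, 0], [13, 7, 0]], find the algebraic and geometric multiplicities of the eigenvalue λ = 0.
algebraic multiplicity 3, geometric multiplicity 1

The characteristic polynomial is x^3, so the factor x appears with exponent 3: the algebraic multiplicity is 3.

rank(A) = 2, so the eigenspace has dimension 3 - 2 = 1: the geometric multiplicity is 1.

Since 1 < 3, A is not diagonalizable.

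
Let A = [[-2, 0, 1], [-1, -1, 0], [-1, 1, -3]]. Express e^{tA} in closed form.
e^{tA} = [[(2 - t^2)*e^{-2*t}/2, t^2*e^{-2*t}/2, t*(2 - t)*e^{-2*t}/2], [t*(-t - 2)*e^{-2*t}/2, (t^2/2 + t + 1)*e^{-2*t}, -t^2*e^{-2*t}/2], [-t*e^{-2*t}, t*e^{-2*t}, (1 - t)*e^{-2*t}]]

A has Jordan form J = [[-2, 1, 0], [0, -2, 1], [0, 0, -2]] with A = PJP^{-1}, so e^{tA} = P e^{tJ} P^{-1}.

For a Jordan block J_k(λ), e^{tJ_k(λ)} = e^{λt} · (I + tN + t^2 N^2/2! + ... + t^{k-1} N^{k-1}/(k-1)!) where N is the nilpotent superdiagonal part.

Assembling the blocks and conjugating back gives the entries of e^{tA} as shown above.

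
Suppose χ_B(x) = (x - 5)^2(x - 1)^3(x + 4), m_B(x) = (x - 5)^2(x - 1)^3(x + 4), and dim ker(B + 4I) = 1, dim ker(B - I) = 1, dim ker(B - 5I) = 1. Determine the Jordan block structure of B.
λ = -4: algebraic multiplicity 1 (exponent in χ_B), largest block size 1 (exponent in m_B), 1 block (geometric multiplicity). This forces block sizes [1].
λ = 1: algebraic multiplicity 3 (exponent in χ_B), largest block size 3 (exponent in m_B), 1 block (geometric multiplicity). This forces block sizes [3].
λ = 5: algebraic multiplicity 2 (exponent in χ_B), largest block size 2 (exponent in m_B), 1 block (geometric multiplicity). This forces block sizes [2].

Jordan blocks: (-4, 1), (1, 3), (5, 2)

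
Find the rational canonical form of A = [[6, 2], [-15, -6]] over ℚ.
The invariant factors of A (the non-unit diagonal entries of the Smith normal form of xI - A over ℚ[x]) are x^2 - 6, each dividing the next. The characteristic polynomial is their product, x^2 - 6.

The rational canonical form is the block-diagonal matrix of companion matrices C(f_i):
R = [[0, 6], [1, 0]].

Note the characteristic polynomial does not split into linear factors over ℚ, so A has no Jordan form over ℚ; the rational canonical form exists over any field.

R = [[0, 6], [1, 0]]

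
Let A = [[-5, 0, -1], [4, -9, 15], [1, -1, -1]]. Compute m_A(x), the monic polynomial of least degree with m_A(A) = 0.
The characteristic polynomial factors as (x + 5)^3. The minimal polynomial is ∏(x - λ)^{k_λ} where k_λ is the size of the largest Jordan block at λ.

For λ = -5: rank(A + 5I) = 2, and the largest Jordan block has size 3 (the smallest k with rank((A + 5I)^k) = rank((A + 5I)^(k+1))).

So m_A(x) = (x + 5)^3.

m_A(x) = (x + 5)^3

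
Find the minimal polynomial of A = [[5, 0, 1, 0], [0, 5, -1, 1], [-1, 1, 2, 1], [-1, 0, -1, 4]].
The characteristic polynomial factors as (x - 4)^4. The minimal polynomial is ∏(x - λ)^{k_λ} where k_λ is the size of the largest Jordan block at λ.

For λ = 4: rank(A - 4I) = 2, and the largest Jordan block has size 3 (the smallest k with rank((A - 4I)^k) = rank((A - 4I)^(k+1))).

So m_A(x) = (x - 4)^3.

m_A(x) = (x - 4)^3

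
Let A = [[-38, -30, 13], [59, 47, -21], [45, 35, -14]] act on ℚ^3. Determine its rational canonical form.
R = [[0, 0, -6], [1, 0, -8], [0, 1, -5]]

The invariant factors of A (the non-unit diagonal entries of the Smith normal form of xI - A over ℚ[x]) are (x + 3)(x^2 + 2x + 2), each dividing the next. The characteristic polynomial is their product, (x + 3)(x^2 + 2x + 2).

The rational canonical form is the block-diagonal matrix of companion matrices C(f_i):
R = [[0, 0, -6], [1, 0, -8], [0, 1, -5]].

Note the characteristic polynomial does not split into linear factors over ℚ, so A has no Jordan form over ℚ; the rational canonical form exists over any field.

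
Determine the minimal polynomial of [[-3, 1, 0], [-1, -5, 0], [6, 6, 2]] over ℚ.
The characteristic polynomial factors as (x - 2)(x + 4)^2. The minimal polynomial is ∏(x - λ)^{k_λ} where k_λ is the size of the largest Jordan block at λ.

For λ = -4: rank(A + 4I) = 2, and the largest Jordan block has size 2 (the smallest k with rank((A + 4I)^k) = rank((A + 4I)^(k+1))).
For λ = 2: rank(A - 2I) = 2, and the largest Jordan block has size 1 (the smallest k with rank((A - 2I)^k) = rank((A - 2I)^(k+1))).

So m_A(x) = (x - 2)(x + 4)^2.

m_A(x) = (x - 2)(x + 4)^2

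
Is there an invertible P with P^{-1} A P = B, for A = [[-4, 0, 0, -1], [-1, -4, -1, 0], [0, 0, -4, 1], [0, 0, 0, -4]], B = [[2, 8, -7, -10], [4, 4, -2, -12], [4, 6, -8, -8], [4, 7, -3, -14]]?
Two matrices over a field are similar if and only if they have the same invariant factors.

Both A and B have characteristic polynomial (x + 4)^4 and minimal polynomial (x + 4)^2. Computing further, both have invariant factors (x + 4)^2, (x + 4)^2. Hence A and B are similar.

Yes.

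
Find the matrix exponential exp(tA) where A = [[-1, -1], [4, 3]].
e^{tA} = [[(1 - 2*t)*e^{t}, -t*e^{t}], [4*t*e^{t}, (2*t + 1)*e^{t}]]

A has Jordan form J = [[1, 1], [0, 1]] with A = PJP^{-1}, so e^{tA} = P e^{tJ} P^{-1}.

For a Jordan block J_k(λ), e^{tJ_k(λ)} = e^{λt} · (I + tN + t^2 N^2/2! + ... + t^{k-1} N^{k-1}/(k-1)!) where N is the nilpotent superdiagonal part.

Assembling the blocks and conjugating back gives the entries of e^{tA} as shown above.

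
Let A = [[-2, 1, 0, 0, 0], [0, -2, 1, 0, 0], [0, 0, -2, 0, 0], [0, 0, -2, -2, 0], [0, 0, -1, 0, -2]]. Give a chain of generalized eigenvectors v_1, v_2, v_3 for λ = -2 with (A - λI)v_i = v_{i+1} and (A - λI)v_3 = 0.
v_1 = [[0, 0, 1, 0, -2]]^T, v_2 = [[0, 1, 0, -2, -1]]^T, v_3 = [[1, 0, 0, 0, 0]]^T

We seek v_1 ∈ ker((A + 2I)^3) \ ker((A + 2I)^2), then set v_{i+1} = (A + 2I) v_i.

One such chain is v_1 = [[0, 0, 1, 0, -2]]^T, v_2 = [[0, 1, 0, -2, -1]]^T, v_3 = [[1, 0, 0, 0, 0]]^T. Check: (A + 2I) v_3 = [[0, 0, 0, 0, 0]]^T = 0.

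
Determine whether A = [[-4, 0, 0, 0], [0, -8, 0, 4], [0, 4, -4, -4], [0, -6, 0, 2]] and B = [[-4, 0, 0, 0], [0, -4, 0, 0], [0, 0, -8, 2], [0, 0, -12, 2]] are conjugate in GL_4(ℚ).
Two matrices over a field are similar if and only if they have the same invariant factors.

Both A and B have characteristic polynomial (x + 2)(x + 4)^3 and minimal polynomial (x + 2)(x + 4). Computing further, both have invariant factors x + 4, x + 4, (x + 2)(x + 4). Hence A and B are similar.

Yes.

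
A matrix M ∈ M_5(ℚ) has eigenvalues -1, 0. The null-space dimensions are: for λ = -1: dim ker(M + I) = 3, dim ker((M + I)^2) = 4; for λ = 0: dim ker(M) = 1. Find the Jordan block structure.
λ = -1: successive nullity increments [3, 1] count blocks of size ≥ k; block sizes are [2, 1, 1].
λ = 0: successive nullity increments [1] count blocks of size ≥ k; block sizes are [1].

Jordan blocks: (-1, 2), (-1, 1), (-1, 1), (0, 1)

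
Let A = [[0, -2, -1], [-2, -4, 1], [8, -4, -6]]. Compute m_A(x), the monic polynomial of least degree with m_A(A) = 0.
The characteristic polynomial factors as (x + 2)(x + 4)^2. The minimal polynomial is ∏(x - λ)^{k_λ} where k_λ is the size of the largest Jordan block at λ.

For λ = -4: rank(A + 4I) = 2, and the largest Jordan block has size 2 (the smallest k with rank((A + 4I)^k) = rank((A + 4I)^(k+1))).
For λ = -2: rank(A + 2I) = 2, and the largest Jordan block has size 1 (the smallest k with rank((A + 2I)^k) = rank((A + 2I)^(k+1))).

So m_A(x) = (x + 2)(x + 4)^2.

m_A(x) = (x + 2)(x + 4)^2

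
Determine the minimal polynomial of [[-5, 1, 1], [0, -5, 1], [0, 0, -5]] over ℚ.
m_A(x) = (x + 5)^3

The characteristic polynomial factors as (x + 5)^3. The minimal polynomial is ∏(x - λ)^{k_λ} where k_λ is the size of the largest Jordan block at λ.

For λ = -5: rank(A + 5I) = 2, and the largest Jordan block has size 3 (the smallest k with rank((A + 5I)^k) = rank((A + 5I)^(k+1))).

So m_A(x) = (x + 5)^3.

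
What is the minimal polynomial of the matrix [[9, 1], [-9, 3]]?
m_A(x) = (x - 6)^2

The characteristic polynomial factors as (x - 6)^2. The minimal polynomial is ∏(x - λ)^{k_λ} where k_λ is the size of the largest Jordan block at λ.

For λ = 6: rank(A - 6I) = 1, and the largest Jordan block has size 2 (the smallest k with rank((A - 6I)^k) = rank((A - 6I)^(k+1))).

So m_A(x) = (x - 6)^2.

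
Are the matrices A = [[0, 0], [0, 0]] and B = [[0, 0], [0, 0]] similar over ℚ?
Yes.

Two matrices over a field are similar if and only if they have the same invariant factors.

Both A and B have characteristic polynomial x^2 and minimal polynomial x. Computing further, both have invariant factors x, x. Hence A and B are similar.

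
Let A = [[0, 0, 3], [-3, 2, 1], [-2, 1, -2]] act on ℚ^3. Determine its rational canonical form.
R = [[0, 0, 3], [1, 0, -1], [0, 1, 0]]

The invariant factors of A (the non-unit diagonal entries of the Smith normal form of xI - A over ℚ[x]) are x^3 + x - 3, each dividing the next. The characteristic polynomial is their product, x^3 + x - 3.

The rational canonical form is the block-diagonal matrix of companion matrices C(f_i):
R = [[0, 0, 3], [1, 0, -1], [0, 1, 0]].

Note the characteristic polynomial does not split into linear factors over ℚ, so A has no Jordan form over ℚ; the rational canonical form exists over any field.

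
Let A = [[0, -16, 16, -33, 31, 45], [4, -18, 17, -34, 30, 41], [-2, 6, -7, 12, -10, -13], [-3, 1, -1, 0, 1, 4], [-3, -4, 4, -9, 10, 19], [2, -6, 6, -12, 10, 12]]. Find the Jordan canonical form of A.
The characteristic polynomial is det(xI - A) = (x - 4)(x + 1)^3(x + 2)^2, so the eigenvalues are -2 (algebraic multiplicity 2), -1 (algebraic multiplicity 3), 4 (algebraic multiplicity 1).

For λ = -2: rank(A + 2I) = 5, rank((A + 2I)^2) = 4. The eigenspace has dimension 6 - 5 = 1, so there is 1 Jordan block; the rank sequence gives block sizes [2].

For λ = -1: rank(A + I) = 3. The eigenspace has dimension 6 - 3 = 3, so there are 3 Jordan blocks; the rank sequence gives block sizes [1, 1, 1].

For λ = 4: algebraic multiplicity 1 gives one 1×1 block.

Assembling the blocks gives the Jordan form J above.

J = [[-2, 1, 0, 0, 0, 0], [0, -2, 0, 0, 0, 0], [0, 0, -1, 0, 0, 0], [0, 0, 0, -1, 0, 0], [0, 0, 0, 0, -1, 0], [0, 0, 0, 0, 0, 4]]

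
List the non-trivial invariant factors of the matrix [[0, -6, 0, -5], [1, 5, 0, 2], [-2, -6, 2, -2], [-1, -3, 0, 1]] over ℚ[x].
x - 2, (x - 2)^3

The Jordan structure of A has elementary divisors (x - 2)^3, (x - 2). Arranging the block sizes at each eigenvalue in decreasing order and taking row products gives the invariant factors.

Invariant factors (smallest first, each dividing the next): x - 2, (x - 2)^3.

Check: the last factor (x - 2)^3 is the minimal polynomial, and the product (x - 2)^4 is the characteristic polynomial.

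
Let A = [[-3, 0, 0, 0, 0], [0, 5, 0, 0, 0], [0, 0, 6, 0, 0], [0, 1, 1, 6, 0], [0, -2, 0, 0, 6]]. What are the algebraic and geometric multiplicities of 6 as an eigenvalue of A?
The characteristic polynomial is (x - 6)^3(x - 5)(x + 3), so the factor x - 6 appears with exponent 3: the algebraic multiplicity is 3.

rank(A - 6I) = 3, so the eigenspace has dimension 5 - 3 = 2: the geometric multiplicity is 2.

Since 2 < 3, A is not diagonalizable.

algebraic multiplicity 3, geometric multiplicity 2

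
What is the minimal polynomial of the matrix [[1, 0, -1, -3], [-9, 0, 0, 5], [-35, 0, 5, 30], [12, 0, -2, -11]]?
The characteristic polynomial factors as x^3(x + 5). The minimal polynomial is ∏(x - λ)^{k_λ} where k_λ is the size of the largest Jordan block at λ.

For λ = -5: rank(A + 5I) = 3, and the largest Jordan block has size 1 (the smallest k with rank((A + 5I)^k) = rank((A + 5I)^(k+1))).
For λ = 0: rank(A) = 3, and the largest Jordan block has size 3 (the smallest k with rank(A^k) = rank(A^(k+1))).

So m_A(x) = x^3(x + 5).

m_A(x) = x^3(x + 5)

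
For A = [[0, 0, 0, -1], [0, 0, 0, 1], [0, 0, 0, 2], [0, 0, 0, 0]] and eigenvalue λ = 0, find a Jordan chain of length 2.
v_1 = [[2, 0, -4, -1]]^T, v_2 = [[1, -1, -2, 0]]^T

We seek v_1 ∈ ker(A^2) \ ker(A), then set v_{i+1} = A v_i.

One such chain is v_1 = [[2, 0, -4, -1]]^T, v_2 = [[1, -1, -2, 0]]^T. Check: A v_2 = [[0, 0, 0, 0]]^T = 0.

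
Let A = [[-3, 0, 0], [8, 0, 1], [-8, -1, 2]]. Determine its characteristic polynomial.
χ_A(x) = (x - 1)^2(x + 3)

xI - A = [[x + 3, 0, 0], [-8, x, -1], [8, 1, x - 2]].

Expanding det(xI - A) along the first row:
det(xI - A) = + (x + 3)·det([[x, -1], [1, x - 2]]) - (0)·det([[-8, -1], [8, x - 2]]) + (0)·det([[-8, x], [8, 1]]).

Evaluating gives χ_A(x) = x^3 + x^2 - 5x + 3 = (x - 1)^2(x + 3).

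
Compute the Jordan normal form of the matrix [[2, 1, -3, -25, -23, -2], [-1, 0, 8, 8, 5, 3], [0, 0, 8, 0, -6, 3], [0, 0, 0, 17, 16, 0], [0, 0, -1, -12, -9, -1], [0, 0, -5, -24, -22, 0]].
The characteristic polynomial is det(xI - A) = (x - 5)^3(x - 1)^3, so the eigenvalues are 1 (algebraic multiplicity 3), 5 (algebraic multiplicity 3).

For λ = 1: rank(A - I) = 5, rank((A - I)^2) = 4, rank((A - I)^3) = 3. The eigenspace has dimension 6 - 5 = 1, so there is 1 Jordan block; the rank sequence gives block sizes [3].

For λ = 5: rank(A - 5I) = 4, rank((A - 5I)^2) = 3. The eigenspace has dimension 6 - 4 = 2, so there are 2 Jordan blocks; the rank sequence gives block sizes [2, 1].

Assembling the blocks gives the Jordan form J above.

J = [[1, 1, 0, 0, 0, 0], [0, 1, 1, 0, 0, 0], [0, 0, 1, 0, 0, 0], [0, 0, 0, 5, 1, 0], [0, 0, 0, 0, 5, 0], [0, 0, 0, 0, 0, 5]]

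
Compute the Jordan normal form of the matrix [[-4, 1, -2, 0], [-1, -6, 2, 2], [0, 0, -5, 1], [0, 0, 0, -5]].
J = [[-5, 1, 0, 0], [0, -5, 0, 0], [0, 0, -5, 1], [0, 0, 0, -5]]

The characteristic polynomial is det(xI - A) = (x + 5)^4, so the eigenvalues are -5 (algebraic multiplicity 4).

For λ = -5: rank(A + 5I) = 2, rank((A + 5I)^2) = 0. The eigenspace has dimension 4 - 2 = 2, so there are 2 Jordan blocks; the rank sequence gives block sizes [2, 2].

Assembling the blocks gives the Jordan form J above.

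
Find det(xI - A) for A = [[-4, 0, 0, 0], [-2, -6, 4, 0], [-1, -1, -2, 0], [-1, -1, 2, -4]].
xI - A = [[x + 4, 0, 0, 0], [2, x + 6, -4, 0], [1, 1, x + 2, 0], [1, 1, -2, x + 4]].

Expanding det(xI - A) along the first row:
det(xI - A) = + (x + 4)·det([[x + 6, -4, 0], [1, x + 2, 0], [1, -2, x + 4]]) - (0)·det([[2, -4, 0], [1, x + 2, 0], [1, -2, x + 4]]) + (0)·det([[2, x + 6, 0], [1, 1, 0], [1, 1, x + 4]]) - (0)·det([[2, x + 6, -4], [1, 1, x + 2], [1, 1, -2]]).

Evaluating gives χ_A(x) = x^4 + 16x^3 + 96x^2 + 256x + 256 = (x + 4)^4.

χ_A(x) = (x + 4)^4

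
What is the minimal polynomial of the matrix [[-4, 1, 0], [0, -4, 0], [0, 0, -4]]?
m_A(x) = (x + 4)^2

The characteristic polynomial factors as (x + 4)^3. The minimal polynomial is ∏(x - λ)^{k_λ} where k_λ is the size of the largest Jordan block at λ.

For λ = -4: rank(A + 4I) = 1, and the largest Jordan block has size 2 (the smallest k with rank((A + 4I)^k) = rank((A + 4I)^(k+1))).

So m_A(x) = (x + 4)^2.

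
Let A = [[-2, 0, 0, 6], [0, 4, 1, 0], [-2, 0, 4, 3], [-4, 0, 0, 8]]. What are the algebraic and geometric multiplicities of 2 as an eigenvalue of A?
algebraic multiplicity 1, geometric multiplicity 1

The characteristic polynomial is (x - 4)^3(x - 2), so the factor x - 2 appears with exponent 1: the algebraic multiplicity is 1.

rank(A - 2I) = 3, so the eigenspace has dimension 4 - 3 = 1: the geometric multiplicity is 1.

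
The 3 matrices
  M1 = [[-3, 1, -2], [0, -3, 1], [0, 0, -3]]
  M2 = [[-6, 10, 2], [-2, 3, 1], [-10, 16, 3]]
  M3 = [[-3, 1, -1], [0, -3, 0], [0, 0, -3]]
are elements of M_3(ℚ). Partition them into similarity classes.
3 classes: {M1}, {M2}, {M3}

Characteristic polynomials: χ_{M1} = (x + 3)^3, χ_{M2} = (x - 1)^2(x + 2), χ_{M3} = (x + 3)^3.

{M1}: invariant factors (x + 3)^3.

{M2}: invariant factors (x - 1)^2(x + 2).

{M3}: invariant factors x + 3, (x + 3)^2.

Matrices are similar if and only if their invariant-factor lists agree; the partition into similarity classes is {M1}, {M2}, {M3}.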